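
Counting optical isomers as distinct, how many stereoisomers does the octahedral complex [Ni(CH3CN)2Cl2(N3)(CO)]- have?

Systematic placement gives 6 geometric isomers: CH3CN trans, Cl cis; CH3CN trans, Cl trans; CH3CN cis, Cl cis (3 arrangements, 2 chiral); CH3CN cis, Cl trans.
Of these, 2 lack any improper symmetry element and so occur as enantiomeric pairs, giving 6 + 2 = 8 stereoisomers in total.

8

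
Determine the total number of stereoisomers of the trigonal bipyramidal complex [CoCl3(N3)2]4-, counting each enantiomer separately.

3

A trigonal bipyramid has two axial and three equatorial sites, which are chemically inequivalent.
The distinct arrangements are (3 in all): N3 both equatorial; N3 one axial, one equatorial; N3 both axial.
Each arrangement has an internal mirror plane or centre of symmetry, so none is chiral.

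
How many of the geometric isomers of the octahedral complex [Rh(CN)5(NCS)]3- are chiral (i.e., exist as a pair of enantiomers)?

In an octahedral complex each vertex has one trans partner and four cis neighbours.
Only one geometric arrangement is possible.

0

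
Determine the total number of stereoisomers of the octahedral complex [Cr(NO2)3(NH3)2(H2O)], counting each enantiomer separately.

An octahedron has six vertices in three trans pairs; every non-trans pair is cis.
The distinct arrangements are (3 in all): NO2 mer, NH3 cis; NO2 mer, NH3 trans; NO2 fac, NH3 cis.
Each arrangement has an internal mirror plane or centre of symmetry, so none is chiral.

3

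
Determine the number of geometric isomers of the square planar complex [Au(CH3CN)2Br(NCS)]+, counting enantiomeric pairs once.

2

Working through the distinct placements yields 2 geometric isomers: CH3CN cis; CH3CN trans.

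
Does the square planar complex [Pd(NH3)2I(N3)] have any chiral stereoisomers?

no

The distinct arrangements are (2 in all): NH3 cis; NH3 trans.
Each arrangement has an internal mirror plane or centre of symmetry, so none is chiral.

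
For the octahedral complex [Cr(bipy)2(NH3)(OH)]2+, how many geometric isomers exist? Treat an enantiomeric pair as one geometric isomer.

An octahedron has six vertices in three trans pairs; every non-trans pair is cis.
Each bipy is bidentate and must span two cis positions.
There are 2 geometric isomers: NH3 and OH mutually trans; NH3 and OH mutually cis (chiral).

2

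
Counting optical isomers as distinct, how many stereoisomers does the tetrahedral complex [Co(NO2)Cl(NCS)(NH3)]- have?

All four vertices of a tetrahedron are equivalent and mutually adjacent, so cis/trans isomerism cannot arise.
Only one geometric arrangement is possible; it has no improper symmetry element, so it exists as a pair of enantiomers (2 stereoisomers).

2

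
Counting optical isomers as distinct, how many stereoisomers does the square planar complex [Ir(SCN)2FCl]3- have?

In a square planar complex each vertex has one trans partner and two cis neighbours.
Working through the distinct placements yields 2 geometric isomers: SCN cis; SCN trans.
Each arrangement has an internal mirror plane or centre of symmetry, so none is chiral.

2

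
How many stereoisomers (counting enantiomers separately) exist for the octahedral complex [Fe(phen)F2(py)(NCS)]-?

6

The six octahedral sites form three mutually perpendicular trans pairs.
Each phen is bidentate and must span two cis positions.
There are 4 geometric isomers: F trans; F cis (3 arrangements, 2 chiral).
Of these, 2 lack any improper symmetry element and so occur as enantiomeric pairs, giving 4 + 2 = 6 stereoisomers in total.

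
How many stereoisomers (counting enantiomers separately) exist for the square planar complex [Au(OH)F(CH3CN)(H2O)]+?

3

In a square planar complex each vertex has one trans partner and two cis neighbours.
Working through the distinct placements yields 3 geometric isomers: (CH3CN/H2O trans, F/OH trans); (CH3CN/OH trans, F/H2O trans); (CH3CN/F trans, H2O/OH trans).
Each arrangement has an internal mirror plane or centre of symmetry, so none is chiral.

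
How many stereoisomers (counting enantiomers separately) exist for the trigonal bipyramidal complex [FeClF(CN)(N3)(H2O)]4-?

20

In a trigonal bipyramid the two axial positions differ from the three equatorial ones.
Systematic enumeration (placing each ligand type in turn and discarding arrangements equivalent by rotation or reflection) gives 10 geometric isomers.
Of these, 10 lack any improper symmetry element and so occur as enantiomeric pairs, giving 10 + 10 = 20 stereoisomers in total.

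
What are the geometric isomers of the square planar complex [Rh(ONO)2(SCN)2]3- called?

A square has two trans pairs of vertices; adjacent vertices are cis.
Working through the distinct placements yields 2 geometric isomers: ONO cis; ONO trans.

cis and trans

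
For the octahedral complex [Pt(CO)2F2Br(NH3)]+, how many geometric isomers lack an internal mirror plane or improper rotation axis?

An octahedron has six vertices in three trans pairs; every non-trans pair is cis.
The distinct arrangements are (6 in all): CO cis, F cis (3 arrangements, 2 chiral); CO cis, F trans; CO trans, F cis; CO trans, F trans.
Of these, 2 lack any improper symmetry element and so occur as enantiomeric pairs, giving 6 + 2 = 8 stereoisomers in total.

2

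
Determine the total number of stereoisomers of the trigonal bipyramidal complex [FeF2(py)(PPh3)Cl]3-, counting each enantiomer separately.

10

A trigonal bipyramid has two axial and three equatorial sites, which are chemically inequivalent.
Exhaustive case analysis gives 7 geometric isomers.
Of these, 3 lack any improper symmetry element and so occur as enantiomeric pairs, giving 7 + 3 = 10 stereoisomers in total.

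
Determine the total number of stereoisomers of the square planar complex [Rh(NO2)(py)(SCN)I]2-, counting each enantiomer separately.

Working through the distinct placements yields 3 geometric isomers: (I/SCN trans, NO2/py trans); (I/py trans, NO2/SCN trans); (I/NO2 trans, SCN/py trans).
Each arrangement has an internal mirror plane or centre of symmetry, so none is chiral.

3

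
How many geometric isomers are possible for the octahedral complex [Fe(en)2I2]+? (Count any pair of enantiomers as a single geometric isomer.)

2

Each en is bidentate and must span two cis positions.
There are 2 geometric isomers: I trans; I cis (chiral).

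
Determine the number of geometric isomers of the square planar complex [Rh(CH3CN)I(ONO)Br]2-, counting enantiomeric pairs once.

A square has two trans pairs of vertices; adjacent vertices are cis.
Systematic placement gives 3 geometric isomers: (Br/I trans, CH3CN/ONO trans); (Br/ONO trans, CH3CN/I trans); (Br/CH3CN trans, I/ONO trans).

3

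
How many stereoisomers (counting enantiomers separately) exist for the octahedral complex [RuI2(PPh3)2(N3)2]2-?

The distinct arrangements are (5 in all): I trans, PPh3 trans, N3 trans; I trans, PPh3 cis, N3 cis; I cis, PPh3 trans, N3 cis; I cis, PPh3 cis, N3 cis (chiral); I cis, PPh3 cis, N3 trans.
One of these lacks any improper symmetry element and so occurs as an enantiomeric pair, giving 5 + 1 = 6 stereoisomers in total.

6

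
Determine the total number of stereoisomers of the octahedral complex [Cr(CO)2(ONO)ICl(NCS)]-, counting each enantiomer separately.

15

In an octahedral complex each vertex has one trans partner and four cis neighbours.
Placing the ligands in turn and identifying arrangements related by rotation or reflection leaves 9 distinct geometric isomers.
Of these, 6 lack any improper symmetry element and so occur as enantiomeric pairs, giving 9 + 6 = 15 stereoisomers in total.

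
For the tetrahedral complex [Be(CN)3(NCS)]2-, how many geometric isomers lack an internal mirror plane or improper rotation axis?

Only one geometric arrangement is possible.

0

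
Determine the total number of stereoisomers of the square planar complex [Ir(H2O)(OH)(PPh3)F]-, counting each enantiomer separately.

In a square planar complex each vertex has one trans partner and two cis neighbours.
There are 3 geometric isomers: (F/OH trans, H2O/PPh3 trans); (F/PPh3 trans, H2O/OH trans); (F/H2O trans, OH/PPh3 trans).
Each arrangement has an internal mirror plane or centre of symmetry, so none is chiral.

3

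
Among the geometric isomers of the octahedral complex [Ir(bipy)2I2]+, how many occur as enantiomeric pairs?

1

In an octahedral complex each vertex has one trans partner and four cis neighbours.
Each bipy is bidentate and must span two cis positions.
Systematic placement gives 2 geometric isomers: I trans; I cis (chiral).
One of these lacks any improper symmetry element and so occurs as an enantiomeric pair, giving 2 + 1 = 3 stereoisomers in total.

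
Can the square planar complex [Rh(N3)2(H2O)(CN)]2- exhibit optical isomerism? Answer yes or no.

A square has two trans pairs of vertices; adjacent vertices are cis.
There are 2 geometric isomers: N3 cis; N3 trans.
Each arrangement has an internal mirror plane or centre of symmetry, so none is chiral.

no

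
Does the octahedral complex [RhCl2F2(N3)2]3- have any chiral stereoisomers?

The six octahedral sites form three mutually perpendicular trans pairs.
There are 5 geometric isomers: Cl trans, F trans, N3 trans; Cl trans, F cis, N3 cis; Cl cis, F cis, N3 trans; Cl cis, F cis, N3 cis (chiral); Cl cis, F trans, N3 cis.
One of these lacks any improper symmetry element and so occurs as an enantiomeric pair, giving 5 + 1 = 6 stereoisomers in total.

yes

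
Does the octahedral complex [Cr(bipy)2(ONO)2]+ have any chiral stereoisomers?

Each bipy is bidentate and must span two cis positions.
Working through the distinct placements yields 2 geometric isomers: ONO trans; ONO cis (chiral).
One of these lacks any improper symmetry element and so occurs as an enantiomeric pair, giving 2 + 1 = 3 stereoisomers in total.

yes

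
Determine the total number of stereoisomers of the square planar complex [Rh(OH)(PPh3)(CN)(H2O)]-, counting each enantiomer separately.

3

In a square planar complex each vertex has one trans partner and two cis neighbours.
The distinct arrangements are (3 in all): (CN/OH trans, H2O/PPh3 trans); (CN/PPh3 trans, H2O/OH trans); (CN/H2O trans, OH/PPh3 trans).
Each arrangement has an internal mirror plane or centre of symmetry, so none is chiral.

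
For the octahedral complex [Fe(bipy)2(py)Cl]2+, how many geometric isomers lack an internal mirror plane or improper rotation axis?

1

Each bipy is bidentate and must span two cis positions.
The distinct arrangements are (2 in all): py and Cl mutually cis (chiral); py and Cl mutually trans.
One of these lacks any improper symmetry element and so occurs as an enantiomeric pair, giving 2 + 1 = 3 stereoisomers in total.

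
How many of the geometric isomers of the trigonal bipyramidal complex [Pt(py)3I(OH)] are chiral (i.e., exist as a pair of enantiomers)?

0

A trigonal bipyramid has two axial and three equatorial sites, which are chemically inequivalent.
There are 4 geometric isomers: I axial, OH axial; I axial, OH equatorial; I equatorial, OH axial; I equatorial, OH equatorial.
Each arrangement has an internal mirror plane or centre of symmetry, so none is chiral.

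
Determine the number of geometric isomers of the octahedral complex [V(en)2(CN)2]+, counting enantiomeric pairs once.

In an octahedral complex each vertex has one trans partner and four cis neighbours.
Each en is bidentate and must span two cis positions.
Working through the distinct placements yields 2 geometric isomers: CN trans; CN cis (chiral).

2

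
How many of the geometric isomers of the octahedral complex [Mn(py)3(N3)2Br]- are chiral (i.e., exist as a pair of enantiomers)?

In an octahedral complex each vertex has one trans partner and four cis neighbours.
Working through the distinct placements yields 3 geometric isomers: py mer, N3 cis; py mer, N3 trans; py fac, N3 cis.
Each arrangement has an internal mirror plane or centre of symmetry, so none is chiral.

0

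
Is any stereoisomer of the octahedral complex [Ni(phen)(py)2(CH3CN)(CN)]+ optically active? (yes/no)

Each phen is bidentate and must span two cis positions.
Systematic placement gives 4 geometric isomers: py cis (3 arrangements, 2 chiral); py trans.
Of these, 2 lack any improper symmetry element and so occur as enantiomeric pairs, giving 4 + 2 = 6 stereoisomers in total.

yes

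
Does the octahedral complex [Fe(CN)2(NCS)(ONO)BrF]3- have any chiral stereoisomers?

yes

An octahedron has six vertices in three trans pairs; every non-trans pair is cis.
Exhaustive case analysis gives 9 geometric isomers.
Of these, 6 lack any improper symmetry element and so occur as enantiomeric pairs, giving 9 + 6 = 15 stereoisomers in total.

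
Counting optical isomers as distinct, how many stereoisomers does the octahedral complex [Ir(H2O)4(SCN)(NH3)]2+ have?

2

There are 2 geometric isomers: SCN and NH3 mutually trans; SCN and NH3 mutually cis.
Each arrangement has an internal mirror plane or centre of symmetry, so none is chiral.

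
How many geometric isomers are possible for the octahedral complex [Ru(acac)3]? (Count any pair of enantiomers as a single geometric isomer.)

An octahedron has six vertices in three trans pairs; every non-trans pair is cis.
Each acac is bidentate and must span two cis positions.
Only one geometric arrangement is possible; it has no improper symmetry element, so it exists as a pair of enantiomers (2 stereoisomers).

1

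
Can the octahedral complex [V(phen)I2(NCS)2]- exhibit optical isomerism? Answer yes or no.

Each phen is bidentate and must span two cis positions.
Systematic placement gives 3 geometric isomers: I trans, NCS cis; I cis, NCS cis (chiral); I cis, NCS trans.
One of these lacks any improper symmetry element and so occurs as an enantiomeric pair, giving 3 + 1 = 4 stereoisomers in total.

yes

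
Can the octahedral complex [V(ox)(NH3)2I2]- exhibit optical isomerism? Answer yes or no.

Each ox is bidentate and must span two cis positions.
The distinct arrangements are (3 in all): NH3 cis, I trans; NH3 cis, I cis (chiral); NH3 trans, I cis.
One of these lacks any improper symmetry element and so occurs as an enantiomeric pair, giving 3 + 1 = 4 stereoisomers in total.

yes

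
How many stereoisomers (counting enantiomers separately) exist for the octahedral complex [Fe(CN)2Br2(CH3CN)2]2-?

6

The six octahedral sites form three mutually perpendicular trans pairs.
Systematic placement gives 5 geometric isomers: CN trans, Br trans, CH3CN trans; CN cis, Br trans, CH3CN cis; CN trans, Br cis, CH3CN cis; CN cis, Br cis, CH3CN cis (chiral); CN cis, Br cis, CH3CN trans.
One of these lacks any improper symmetry element and so occurs as an enantiomeric pair, giving 5 + 1 = 6 stereoisomers in total.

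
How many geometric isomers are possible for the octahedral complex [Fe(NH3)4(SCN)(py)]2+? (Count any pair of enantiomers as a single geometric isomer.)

An octahedron has six vertices in three trans pairs; every non-trans pair is cis.
The distinct arrangements are (2 in all): SCN and py mutually trans; SCN and py mutually cis.

2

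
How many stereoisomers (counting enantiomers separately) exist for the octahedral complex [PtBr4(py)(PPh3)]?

2

An octahedron has six vertices in three trans pairs; every non-trans pair is cis.
There are 2 geometric isomers: py and PPh3 mutually trans; py and PPh3 mutually cis.
Each arrangement has an internal mirror plane or centre of symmetry, so none is chiral.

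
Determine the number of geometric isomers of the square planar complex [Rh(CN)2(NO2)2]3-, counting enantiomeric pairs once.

2

In a square planar complex each vertex has one trans partner and two cis neighbours.
Systematic placement gives 2 geometric isomers: CN cis; CN trans.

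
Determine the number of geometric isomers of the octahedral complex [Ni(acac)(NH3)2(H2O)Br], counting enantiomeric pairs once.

The six octahedral sites form three mutually perpendicular trans pairs.
Each acac is bidentate and must span two cis positions.
Systematic placement gives 4 geometric isomers: NH3 cis (3 arrangements, 2 chiral); NH3 trans.

4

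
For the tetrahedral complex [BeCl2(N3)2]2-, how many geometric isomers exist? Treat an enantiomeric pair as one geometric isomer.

1

In a tetrahedral complex all four positions are equivalent and every pair of ligands is adjacent — there is no cis/trans distinction.
Only one geometric arrangement is possible.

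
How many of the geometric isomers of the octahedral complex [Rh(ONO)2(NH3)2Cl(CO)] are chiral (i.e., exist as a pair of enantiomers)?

The six octahedral sites form three mutually perpendicular trans pairs.
Working through the distinct placements yields 6 geometric isomers: ONO trans, NH3 trans; ONO cis, NH3 cis (3 arrangements, 2 chiral); ONO trans, NH3 cis; ONO cis, NH3 trans.
Of these, 2 lack any improper symmetry element and so occur as enantiomeric pairs, giving 6 + 2 = 8 stereoisomers in total.

2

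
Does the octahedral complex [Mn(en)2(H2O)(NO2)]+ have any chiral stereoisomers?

yes

Each en is bidentate and must span two cis positions.
Systematic placement gives 2 geometric isomers: H2O and NO2 mutually trans; H2O and NO2 mutually cis (chiral).
One of these lacks any improper symmetry element and so occurs as an enantiomeric pair, giving 2 + 1 = 3 stereoisomers in total.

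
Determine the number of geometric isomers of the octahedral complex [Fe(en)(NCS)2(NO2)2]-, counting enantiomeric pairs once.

3

In an octahedral complex each vertex has one trans partner and four cis neighbours.
Each en is bidentate and must span two cis positions.
There are 3 geometric isomers: NCS trans, NO2 cis; NCS cis, NO2 cis (chiral); NCS cis, NO2 trans.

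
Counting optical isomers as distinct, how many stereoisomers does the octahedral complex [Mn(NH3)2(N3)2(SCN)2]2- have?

6

The distinct arrangements are (5 in all): NH3 trans, N3 trans, SCN trans; NH3 cis, N3 trans, SCN cis; NH3 cis, N3 cis, SCN trans; NH3 cis, N3 cis, SCN cis (chiral); NH3 trans, N3 cis, SCN cis.
One of these lacks any improper symmetry element and so occurs as an enantiomeric pair, giving 5 + 1 = 6 stereoisomers in total.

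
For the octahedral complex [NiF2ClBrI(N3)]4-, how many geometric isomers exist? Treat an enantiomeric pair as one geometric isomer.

9

Placing the ligands in turn and identifying arrangements related by rotation or reflection leaves 9 distinct geometric isomers.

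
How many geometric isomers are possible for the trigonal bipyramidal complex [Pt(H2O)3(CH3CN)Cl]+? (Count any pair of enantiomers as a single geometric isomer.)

4

Working through the distinct placements yields 4 geometric isomers: CH3CN axial, Cl axial; CH3CN axial, Cl equatorial; CH3CN equatorial, Cl axial; CH3CN equatorial, Cl equatorial.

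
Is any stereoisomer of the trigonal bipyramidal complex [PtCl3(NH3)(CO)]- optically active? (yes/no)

Systematic placement gives 4 geometric isomers: NH3 equatorial, CO axial; NH3 axial, CO axial; NH3 equatorial, CO equatorial; NH3 axial, CO equatorial.
Each arrangement has an internal mirror plane or centre of symmetry, so none is chiral.

no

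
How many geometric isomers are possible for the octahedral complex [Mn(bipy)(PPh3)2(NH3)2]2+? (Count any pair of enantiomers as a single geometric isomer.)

Each bipy is bidentate and must span two cis positions.
Systematic placement gives 3 geometric isomers: PPh3 cis, NH3 trans; PPh3 cis, NH3 cis (chiral); PPh3 trans, NH3 cis.

3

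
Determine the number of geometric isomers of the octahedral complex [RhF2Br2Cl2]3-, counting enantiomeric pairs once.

There are 5 geometric isomers: F trans, Br trans, Cl trans; F cis, Br trans, Cl cis; F trans, Br cis, Cl cis; F cis, Br cis, Cl cis (chiral); F cis, Br cis, Cl trans.

5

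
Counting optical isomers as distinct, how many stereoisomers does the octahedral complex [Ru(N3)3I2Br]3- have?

3

The distinct arrangements are (3 in all): N3 mer, I cis; N3 mer, I trans; N3 fac, I cis.
Each arrangement has an internal mirror plane or centre of symmetry, so none is chiral.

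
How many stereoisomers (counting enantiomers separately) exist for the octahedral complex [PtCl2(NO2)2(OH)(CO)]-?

In an octahedral complex each vertex has one trans partner and four cis neighbours.
The distinct arrangements are (6 in all): Cl cis, NO2 cis (3 arrangements, 2 chiral); Cl cis, NO2 trans; Cl trans, NO2 cis; Cl trans, NO2 trans.
Of these, 2 lack any improper symmetry element and so occur as enantiomeric pairs, giving 6 + 2 = 8 stereoisomers in total.

8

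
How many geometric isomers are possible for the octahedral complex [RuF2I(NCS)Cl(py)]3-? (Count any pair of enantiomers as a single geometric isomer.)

The six octahedral sites form three mutually perpendicular trans pairs.
Placing the ligands in turn and identifying arrangements related by rotation or reflection leaves 9 distinct geometric isomers.

9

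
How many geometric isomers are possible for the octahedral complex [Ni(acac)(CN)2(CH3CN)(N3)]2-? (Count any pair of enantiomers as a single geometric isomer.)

4

An octahedron has six vertices in three trans pairs; every non-trans pair is cis.
Each acac is bidentate and must span two cis positions.
There are 4 geometric isomers: CN cis (3 arrangements, 2 chiral); CN trans.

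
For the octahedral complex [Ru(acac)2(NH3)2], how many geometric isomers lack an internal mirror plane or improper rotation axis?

An octahedron has six vertices in three trans pairs; every non-trans pair is cis.
Each acac is bidentate and must span two cis positions.
Working through the distinct placements yields 2 geometric isomers: NH3 trans; NH3 cis (chiral).
One of these lacks any improper symmetry element and so occurs as an enantiomeric pair, giving 2 + 1 = 3 stereoisomers in total.

1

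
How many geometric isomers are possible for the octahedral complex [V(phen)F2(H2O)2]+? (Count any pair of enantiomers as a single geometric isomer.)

An octahedron has six vertices in three trans pairs; every non-trans pair is cis.
Each phen is bidentate and must span two cis positions.
The distinct arrangements are (3 in all): F trans, H2O cis; F cis, H2O cis (chiral); F cis, H2O trans.

3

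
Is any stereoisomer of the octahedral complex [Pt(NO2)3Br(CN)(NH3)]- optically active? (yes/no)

In an octahedral complex each vertex has one trans partner and four cis neighbours.
The distinct arrangements are (4 in all): NO2 mer (3 arrangements); NO2 fac (chiral).
One of these lacks any improper symmetry element and so occurs as an enantiomeric pair, giving 4 + 1 = 5 stereoisomers in total.

yes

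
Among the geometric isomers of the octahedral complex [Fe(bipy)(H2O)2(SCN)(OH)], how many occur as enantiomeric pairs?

An octahedron has six vertices in three trans pairs; every non-trans pair is cis.
Each bipy is bidentate and must span two cis positions.
Systematic placement gives 4 geometric isomers: H2O trans; H2O cis (3 arrangements, 2 chiral).
Of these, 2 lack any improper symmetry element and so occur as enantiomeric pairs, giving 4 + 2 = 6 stereoisomers in total.

2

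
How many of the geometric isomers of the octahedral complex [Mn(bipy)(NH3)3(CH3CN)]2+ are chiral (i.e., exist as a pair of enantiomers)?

In an octahedral complex each vertex has one trans partner and four cis neighbours.
Each bipy is bidentate and must span two cis positions.
Systematic placement gives 2 geometric isomers: NH3 fac; NH3 mer.
Each arrangement has an internal mirror plane or centre of symmetry, so none is chiral.

0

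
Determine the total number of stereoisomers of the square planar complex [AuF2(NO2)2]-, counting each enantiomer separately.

A square has two trans pairs of vertices; adjacent vertices are cis.
Systematic placement gives 2 geometric isomers: F cis; F trans.
Each arrangement has an internal mirror plane or centre of symmetry, so none is chiral.

2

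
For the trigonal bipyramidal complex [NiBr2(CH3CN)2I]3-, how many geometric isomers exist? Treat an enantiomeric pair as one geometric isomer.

A trigonal bipyramid has two axial and three equatorial sites, which are chemically inequivalent.
Systematic enumeration (placing each ligand type in turn and discarding arrangements equivalent by rotation or reflection) gives 5 geometric isomers.

5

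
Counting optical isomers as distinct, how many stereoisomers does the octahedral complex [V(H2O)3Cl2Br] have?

An octahedron has six vertices in three trans pairs; every non-trans pair is cis.
Systematic placement gives 3 geometric isomers: H2O mer, Cl cis; H2O mer, Cl trans; H2O fac, Cl cis.
Each arrangement has an internal mirror plane or centre of symmetry, so none is chiral.

3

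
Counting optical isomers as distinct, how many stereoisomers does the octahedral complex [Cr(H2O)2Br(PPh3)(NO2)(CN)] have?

15

In an octahedral complex each vertex has one trans partner and four cis neighbours.
Exhaustive case analysis gives 9 geometric isomers.
Of these, 6 lack any improper symmetry element and so occur as enantiomeric pairs, giving 9 + 6 = 15 stereoisomers in total.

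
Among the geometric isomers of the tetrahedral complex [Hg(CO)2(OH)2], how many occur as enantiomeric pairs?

0

In a tetrahedral complex all four positions are equivalent and every pair of ligands is adjacent — there is no cis/trans distinction.
Only one geometric arrangement is possible.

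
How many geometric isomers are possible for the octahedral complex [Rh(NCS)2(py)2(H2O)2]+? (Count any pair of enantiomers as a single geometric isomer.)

5

An octahedron has six vertices in three trans pairs; every non-trans pair is cis.
The distinct arrangements are (5 in all): NCS trans, py trans, H2O trans; NCS cis, py cis, H2O trans; NCS cis, py trans, H2O cis; NCS cis, py cis, H2O cis (chiral); NCS trans, py cis, H2O cis.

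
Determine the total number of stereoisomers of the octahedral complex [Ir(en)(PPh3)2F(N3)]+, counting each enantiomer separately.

6

The six octahedral sites form three mutually perpendicular trans pairs.
Each en is bidentate and must span two cis positions.
Working through the distinct placements yields 4 geometric isomers: PPh3 cis (3 arrangements, 2 chiral); PPh3 trans.
Of these, 2 lack any improper symmetry element and so occur as enantiomeric pairs, giving 4 + 2 = 6 stereoisomers in total.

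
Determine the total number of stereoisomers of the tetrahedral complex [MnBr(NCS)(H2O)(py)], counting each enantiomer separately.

In a tetrahedral complex all four positions are equivalent and every pair of ligands is adjacent — there is no cis/trans distinction.
Only one geometric arrangement is possible; it has no improper symmetry element, so it exists as a pair of enantiomers (2 stereoisomers).

2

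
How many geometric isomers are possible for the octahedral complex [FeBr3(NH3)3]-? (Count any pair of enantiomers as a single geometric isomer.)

2

An octahedron has six vertices in three trans pairs; every non-trans pair is cis.
The distinct arrangements are (2 in all): Br mer; Br fac.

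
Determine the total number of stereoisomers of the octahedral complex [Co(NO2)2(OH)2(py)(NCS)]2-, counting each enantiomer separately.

8

There are 6 geometric isomers: NO2 cis, OH cis (3 arrangements, 2 chiral); NO2 cis, OH trans; NO2 trans, OH cis; NO2 trans, OH trans.
Of these, 2 lack any improper symmetry element and so occur as enantiomeric pairs, giving 6 + 2 = 8 stereoisomers in total.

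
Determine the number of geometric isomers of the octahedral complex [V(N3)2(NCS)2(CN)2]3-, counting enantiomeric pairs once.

5

The six octahedral sites form three mutually perpendicular trans pairs.
Systematic placement gives 5 geometric isomers: N3 trans, NCS trans, CN trans; N3 cis, NCS cis, CN trans; N3 cis, NCS trans, CN cis; N3 cis, NCS cis, CN cis (chiral); N3 trans, NCS cis, CN cis.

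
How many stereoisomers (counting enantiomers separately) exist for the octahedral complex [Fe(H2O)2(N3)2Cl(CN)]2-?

8

The six octahedral sites form three mutually perpendicular trans pairs.
There are 6 geometric isomers: H2O trans, N3 trans; H2O cis, N3 cis (3 arrangements, 2 chiral); H2O cis, N3 trans; H2O trans, N3 cis.
Of these, 2 lack any improper symmetry element and so occur as enantiomeric pairs, giving 6 + 2 = 8 stereoisomers in total.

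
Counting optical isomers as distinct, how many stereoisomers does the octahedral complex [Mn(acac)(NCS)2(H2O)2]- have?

4

The six octahedral sites form three mutually perpendicular trans pairs.
Each acac is bidentate and must span two cis positions.
Systematic placement gives 3 geometric isomers: NCS cis, H2O trans; NCS cis, H2O cis (chiral); NCS trans, H2O cis.
One of these lacks any improper symmetry element and so occurs as an enantiomeric pair, giving 3 + 1 = 4 stereoisomers in total.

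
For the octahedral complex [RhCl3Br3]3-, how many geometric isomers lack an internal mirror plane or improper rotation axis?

0

In an octahedral complex each vertex has one trans partner and four cis neighbours.
Systematic placement gives 2 geometric isomers: Cl mer; Cl fac.
Each arrangement has an internal mirror plane or centre of symmetry, so none is chiral.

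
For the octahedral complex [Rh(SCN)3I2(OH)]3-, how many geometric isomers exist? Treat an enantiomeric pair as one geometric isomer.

3

The six octahedral sites form three mutually perpendicular trans pairs.
Working through the distinct placements yields 3 geometric isomers: SCN mer, I trans; SCN mer, I cis; SCN fac, I cis.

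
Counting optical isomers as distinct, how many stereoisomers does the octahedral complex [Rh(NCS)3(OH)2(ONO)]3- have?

The six octahedral sites form three mutually perpendicular trans pairs.
Working through the distinct placements yields 3 geometric isomers: NCS mer, OH cis; NCS mer, OH trans; NCS fac, OH cis.
Each arrangement has an internal mirror plane or centre of symmetry, so none is chiral.

3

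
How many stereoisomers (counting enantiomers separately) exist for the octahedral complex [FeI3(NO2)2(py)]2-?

In an octahedral complex each vertex has one trans partner and four cis neighbours.
Working through the distinct placements yields 3 geometric isomers: I mer, NO2 cis; I mer, NO2 trans; I fac, NO2 cis.
Each arrangement has an internal mirror plane or centre of symmetry, so none is chiral.

3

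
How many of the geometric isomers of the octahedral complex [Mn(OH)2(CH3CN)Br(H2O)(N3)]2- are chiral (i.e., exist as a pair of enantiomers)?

Exhaustive case analysis gives 9 geometric isomers.
Of these, 6 lack any improper symmetry element and so occur as enantiomeric pairs, giving 9 + 6 = 15 stereoisomers in total.

6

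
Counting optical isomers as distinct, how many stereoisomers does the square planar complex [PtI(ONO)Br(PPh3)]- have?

In a square planar complex each vertex has one trans partner and two cis neighbours.
Systematic placement gives 3 geometric isomers: (Br/ONO trans, I/PPh3 trans); (Br/PPh3 trans, I/ONO trans); (Br/I trans, ONO/PPh3 trans).
Each arrangement has an internal mirror plane or centre of symmetry, so none is chiral.

3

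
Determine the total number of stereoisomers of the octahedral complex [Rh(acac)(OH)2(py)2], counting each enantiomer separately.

Each acac is bidentate and must span two cis positions.
Working through the distinct placements yields 3 geometric isomers: OH trans, py cis; OH cis, py trans; OH cis, py cis (chiral).
One of these lacks any improper symmetry element and so occurs as an enantiomeric pair, giving 3 + 1 = 4 stereoisomers in total.

4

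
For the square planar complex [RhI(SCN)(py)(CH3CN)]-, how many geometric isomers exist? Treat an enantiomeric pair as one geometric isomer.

In a square planar complex each vertex has one trans partner and two cis neighbours.
The distinct arrangements are (3 in all): (CH3CN/SCN trans, I/py trans); (CH3CN/py trans, I/SCN trans); (CH3CN/I trans, SCN/py trans).

3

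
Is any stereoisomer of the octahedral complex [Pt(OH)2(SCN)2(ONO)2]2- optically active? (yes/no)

The six octahedral sites form three mutually perpendicular trans pairs.
There are 5 geometric isomers: OH trans, SCN trans, ONO trans; OH trans, SCN cis, ONO cis; OH cis, SCN trans, ONO cis; OH cis, SCN cis, ONO cis (chiral); OH cis, SCN cis, ONO trans.
One of these lacks any improper symmetry element and so occurs as an enantiomeric pair, giving 5 + 1 = 6 stereoisomers in total.

yes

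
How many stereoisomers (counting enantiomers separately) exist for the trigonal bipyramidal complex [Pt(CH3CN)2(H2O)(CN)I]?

10

In a trigonal bipyramid the two axial positions differ from the three equatorial ones.
Systematic enumeration (placing each ligand type in turn and discarding arrangements equivalent by rotation or reflection) gives 7 geometric isomers.
Of these, 3 lack any improper symmetry element and so occur as enantiomeric pairs, giving 7 + 3 = 10 stereoisomers in total.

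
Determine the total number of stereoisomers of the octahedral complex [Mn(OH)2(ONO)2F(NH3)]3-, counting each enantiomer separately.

8

An octahedron has six vertices in three trans pairs; every non-trans pair is cis.
The distinct arrangements are (6 in all): OH trans, ONO trans; OH cis, ONO cis (3 arrangements, 2 chiral); OH cis, ONO trans; OH trans, ONO cis.
Of these, 2 lack any improper symmetry element and so occur as enantiomeric pairs, giving 6 + 2 = 8 stereoisomers in total.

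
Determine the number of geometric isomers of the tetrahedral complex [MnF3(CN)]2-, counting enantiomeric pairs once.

In a tetrahedral complex all four positions are equivalent and every pair of ligands is adjacent — there is no cis/trans distinction.
Only one geometric arrangement is possible.

1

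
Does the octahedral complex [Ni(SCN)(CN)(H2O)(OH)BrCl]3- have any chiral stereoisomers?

An octahedron has six vertices in three trans pairs; every non-trans pair is cis.
Systematic enumeration (placing each ligand type in turn and discarding arrangements equivalent by rotation or reflection) gives 15 geometric isomers.
Of these, 15 lack any improper symmetry element and so occur as enantiomeric pairs, giving 15 + 15 = 30 stereoisomers in total.

yes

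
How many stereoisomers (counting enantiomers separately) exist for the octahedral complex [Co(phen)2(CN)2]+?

In an octahedral complex each vertex has one trans partner and four cis neighbours.
Each phen is bidentate and must span two cis positions.
There are 2 geometric isomers: CN trans; CN cis (chiral).
One of these lacks any improper symmetry element and so occurs as an enantiomeric pair, giving 2 + 1 = 3 stereoisomers in total.

3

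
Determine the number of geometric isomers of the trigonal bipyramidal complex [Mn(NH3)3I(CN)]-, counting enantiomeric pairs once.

4

Working through the distinct placements yields 4 geometric isomers: I axial, CN axial; I equatorial, CN axial; I axial, CN equatorial; I equatorial, CN equatorial.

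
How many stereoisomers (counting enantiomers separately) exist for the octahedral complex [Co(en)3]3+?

2

Each en is bidentate and must span two cis positions.
Only one geometric arrangement is possible; it has no improper symmetry element, so it exists as a pair of enantiomers (2 stereoisomers).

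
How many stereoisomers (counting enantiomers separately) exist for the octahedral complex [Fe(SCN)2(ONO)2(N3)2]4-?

6

The distinct arrangements are (5 in all): SCN trans, ONO trans, N3 trans; SCN cis, ONO cis, N3 trans; SCN trans, ONO cis, N3 cis; SCN cis, ONO cis, N3 cis (chiral); SCN cis, ONO trans, N3 cis.
One of these lacks any improper symmetry element and so occurs as an enantiomeric pair, giving 5 + 1 = 6 stereoisomers in total.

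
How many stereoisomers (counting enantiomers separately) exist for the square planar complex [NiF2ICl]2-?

2

A square has two trans pairs of vertices; adjacent vertices are cis.
Systematic placement gives 2 geometric isomers: F cis; F trans.
Each arrangement has an internal mirror plane or centre of symmetry, so none is chiral.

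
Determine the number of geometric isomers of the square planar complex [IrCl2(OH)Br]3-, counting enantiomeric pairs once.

2

In a square planar complex each vertex has one trans partner and two cis neighbours.
There are 2 geometric isomers: Cl cis; Cl trans.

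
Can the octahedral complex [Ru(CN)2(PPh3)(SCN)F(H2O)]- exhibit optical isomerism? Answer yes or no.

An octahedron has six vertices in three trans pairs; every non-trans pair is cis.
Systematic enumeration (placing each ligand type in turn and discarding arrangements equivalent by rotation or reflection) gives 9 geometric isomers.
Of these, 6 lack any improper symmetry element and so occur as enantiomeric pairs, giving 9 + 6 = 15 stereoisomers in total.

yes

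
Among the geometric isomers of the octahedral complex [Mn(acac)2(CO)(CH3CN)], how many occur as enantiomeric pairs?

1

An octahedron has six vertices in three trans pairs; every non-trans pair is cis.
Each acac is bidentate and must span two cis positions.
The distinct arrangements are (2 in all): CO and CH3CN mutually trans; CO and CH3CN mutually cis (chiral).
One of these lacks any improper symmetry element and so occurs as an enantiomeric pair, giving 2 + 1 = 3 stereoisomers in total.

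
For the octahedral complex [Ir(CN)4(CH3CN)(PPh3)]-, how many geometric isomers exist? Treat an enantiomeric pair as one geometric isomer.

2

An octahedron has six vertices in three trans pairs; every non-trans pair is cis.
Systematic placement gives 2 geometric isomers: CH3CN and PPh3 mutually cis; CH3CN and PPh3 mutually trans.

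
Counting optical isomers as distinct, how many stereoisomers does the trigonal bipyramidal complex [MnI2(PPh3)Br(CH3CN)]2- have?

Systematic enumeration (placing each ligand type in turn and discarding arrangements equivalent by rotation or reflection) gives 7 geometric isomers.
Of these, 3 lack any improper symmetry element and so occur as enantiomeric pairs, giving 7 + 3 = 10 stereoisomers in total.

10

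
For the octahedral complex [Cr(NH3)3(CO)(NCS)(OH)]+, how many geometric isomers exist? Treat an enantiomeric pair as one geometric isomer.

In an octahedral complex each vertex has one trans partner and four cis neighbours.
Systematic placement gives 4 geometric isomers: NH3 mer (3 arrangements); NH3 fac (chiral).

4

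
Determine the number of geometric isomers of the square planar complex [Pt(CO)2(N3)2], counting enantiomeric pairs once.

A square has two trans pairs of vertices; adjacent vertices are cis.
There are 2 geometric isomers: CO cis; CO trans.

2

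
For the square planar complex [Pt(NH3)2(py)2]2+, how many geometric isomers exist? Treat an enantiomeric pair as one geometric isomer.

A square has two trans pairs of vertices; adjacent vertices are cis.
There are 2 geometric isomers: NH3 cis; NH3 trans.

2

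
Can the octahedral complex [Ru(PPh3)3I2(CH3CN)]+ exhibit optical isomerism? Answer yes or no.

no

The six octahedral sites form three mutually perpendicular trans pairs.
Systematic placement gives 3 geometric isomers: PPh3 mer, I cis; PPh3 mer, I trans; PPh3 fac, I cis.
Each arrangement has an internal mirror plane or centre of symmetry, so none is chiral.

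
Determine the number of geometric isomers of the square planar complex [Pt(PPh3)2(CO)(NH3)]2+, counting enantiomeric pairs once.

Working through the distinct placements yields 2 geometric isomers: PPh3 cis; PPh3 trans.

2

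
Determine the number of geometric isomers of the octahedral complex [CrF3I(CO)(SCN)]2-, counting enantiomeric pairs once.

In an octahedral complex each vertex has one trans partner and four cis neighbours.
Working through the distinct placements yields 4 geometric isomers: F mer (3 arrangements); F fac (chiral).

4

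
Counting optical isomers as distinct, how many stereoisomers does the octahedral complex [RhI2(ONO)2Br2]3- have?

In an octahedral complex each vertex has one trans partner and four cis neighbours.
Working through the distinct placements yields 5 geometric isomers: I trans, ONO trans, Br trans; I cis, ONO cis, Br trans; I cis, ONO trans, Br cis; I cis, ONO cis, Br cis (chiral); I trans, ONO cis, Br cis.
One of these lacks any improper symmetry element and so occurs as an enantiomeric pair, giving 5 + 1 = 6 stereoisomers in total.

6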